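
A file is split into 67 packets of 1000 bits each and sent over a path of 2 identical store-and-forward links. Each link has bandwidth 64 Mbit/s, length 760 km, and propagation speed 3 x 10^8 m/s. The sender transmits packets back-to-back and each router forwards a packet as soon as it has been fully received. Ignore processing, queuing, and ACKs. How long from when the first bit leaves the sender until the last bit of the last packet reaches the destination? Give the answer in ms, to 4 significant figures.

Per-hop transmission t_tx = L/R = 1000/64000000 = 0.015625 ms.
Per-hop propagation t_prop = 760000/300000000 = 2.53333 ms.
Pipeline fill: first packet needs 2·t_tx to clear all hops; remaining 66 packets each add one t_tx.
Total = (2+67-1)·t_tx + 2·t_prop = 68·0.015625 + 2·2.53333 = 6.129 ms.

6.129 ms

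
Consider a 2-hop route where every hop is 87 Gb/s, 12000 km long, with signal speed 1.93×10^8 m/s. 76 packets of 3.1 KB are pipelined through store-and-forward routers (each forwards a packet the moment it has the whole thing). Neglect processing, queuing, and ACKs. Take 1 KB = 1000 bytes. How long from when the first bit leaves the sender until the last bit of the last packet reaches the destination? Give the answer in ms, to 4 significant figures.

124.4 ms

Per-hop transmission t_tx = L/R = 24800/87000000000 = 0.000285057 ms.
Per-hop propagation t_prop = 12000000/193000000 = 62.1762 ms.
Pipeline fill: first packet needs 2·t_tx to clear all hops; remaining 75 packets each add one t_tx.
Total = (2+76-1)·t_tx + 2·t_prop = 77·0.000285057 + 2·62.1762 = 124.4 ms.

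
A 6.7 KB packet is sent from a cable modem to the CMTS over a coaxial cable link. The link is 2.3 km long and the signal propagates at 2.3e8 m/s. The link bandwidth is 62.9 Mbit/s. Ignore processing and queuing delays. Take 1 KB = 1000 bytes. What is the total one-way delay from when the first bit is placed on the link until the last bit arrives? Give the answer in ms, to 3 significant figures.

L = 53600 bits.
Transmission delay = L/R = 53600 / 62900000 = 0.852146 ms.
Propagation delay = d/s = 2300 m / 2.3e+08 m/s = 0.01 ms.
Total = 0.862 ms.

0.862 ms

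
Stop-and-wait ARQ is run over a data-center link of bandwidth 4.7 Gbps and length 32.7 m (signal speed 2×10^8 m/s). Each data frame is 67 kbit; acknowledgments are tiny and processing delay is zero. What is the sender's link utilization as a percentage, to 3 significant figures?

97.8 %

t_tx = L/R = 67000/4700000000 = 1.42553e-05 s.
t_prop = 32.7/200000000 = 1.635e-07 s; RTT = 3.27e-07 s.
Cycle = t_tx + RTT = 1.45823e-05 s.
Utilization = t_tx / cycle = 1.42553e-05/1.45823e-05 = 97.8 %.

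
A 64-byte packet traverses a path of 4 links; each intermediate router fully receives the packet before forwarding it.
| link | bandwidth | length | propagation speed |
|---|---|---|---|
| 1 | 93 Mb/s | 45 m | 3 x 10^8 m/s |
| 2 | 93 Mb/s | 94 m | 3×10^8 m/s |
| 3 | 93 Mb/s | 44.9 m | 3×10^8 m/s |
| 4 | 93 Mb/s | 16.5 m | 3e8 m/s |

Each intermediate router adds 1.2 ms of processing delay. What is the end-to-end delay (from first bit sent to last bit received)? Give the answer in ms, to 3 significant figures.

3.62 ms

L = 64 × 8 = 512 bits.
Transmission delay per hop = L/R = 512/93000000 = 0.00550538 ms; 4 hops → 0.0220215 ms.
Propagation delays (d/s per hop): 0.00015, 0.000313333, 0.000149667, 5.5e-05 ms; sum = 0.000668 ms.
Processing at 3 router(s): 3 × 1.2 ms = 3.6 ms.
End-to-end = 3.62 ms.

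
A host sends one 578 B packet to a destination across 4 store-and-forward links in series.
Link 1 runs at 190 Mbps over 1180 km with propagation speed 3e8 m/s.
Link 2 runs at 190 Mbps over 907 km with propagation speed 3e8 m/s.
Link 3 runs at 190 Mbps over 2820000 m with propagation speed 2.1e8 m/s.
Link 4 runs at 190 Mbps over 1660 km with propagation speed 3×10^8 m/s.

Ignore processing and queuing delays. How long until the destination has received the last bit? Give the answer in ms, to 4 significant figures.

L = 578 × 8 = 4624 bits.
Transmission delay per hop = L/R = 4624/190000000 = 0.0243368 ms; 4 hops → 0.0973474 ms.
Propagation delays (d/s per hop): 3.93333, 3.02333, 13.4286, 5.53333 ms; sum = 25.9186 ms.
End-to-end = 26.02 ms.

26.02 ms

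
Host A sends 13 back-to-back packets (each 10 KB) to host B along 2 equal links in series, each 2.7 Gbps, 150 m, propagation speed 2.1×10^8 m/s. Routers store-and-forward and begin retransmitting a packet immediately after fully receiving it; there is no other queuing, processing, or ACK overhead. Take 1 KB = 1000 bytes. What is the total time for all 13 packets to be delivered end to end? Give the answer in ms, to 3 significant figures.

Per-hop transmission t_tx = L/R = 80000/2700000000 = 0.0296296 ms.
Per-hop propagation t_prop = 150/210000000 = 0.000714286 ms.
Pipeline fill: first packet needs 2·t_tx to clear all hops; remaining 12 packets each add one t_tx.
Total = (2+13-1)·t_tx + 2·t_prop = 14·0.0296296 + 2·0.000714286 = 0.416 ms.

0.416 ms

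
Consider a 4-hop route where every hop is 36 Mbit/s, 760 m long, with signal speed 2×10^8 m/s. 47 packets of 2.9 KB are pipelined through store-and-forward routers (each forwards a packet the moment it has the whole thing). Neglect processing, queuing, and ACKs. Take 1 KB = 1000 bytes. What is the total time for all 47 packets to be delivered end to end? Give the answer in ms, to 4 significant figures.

32.24 ms

Per-hop transmission t_tx = L/R = 23200/36000000 = 0.644444 ms.
Per-hop propagation t_prop = 760/200000000 = 0.0038 ms.
Pipeline fill: first packet needs 4·t_tx to clear all hops; remaining 46 packets each add one t_tx.
Total = (4+47-1)·t_tx + 4·t_prop = 50·0.644444 + 4·0.0038 = 32.24 ms.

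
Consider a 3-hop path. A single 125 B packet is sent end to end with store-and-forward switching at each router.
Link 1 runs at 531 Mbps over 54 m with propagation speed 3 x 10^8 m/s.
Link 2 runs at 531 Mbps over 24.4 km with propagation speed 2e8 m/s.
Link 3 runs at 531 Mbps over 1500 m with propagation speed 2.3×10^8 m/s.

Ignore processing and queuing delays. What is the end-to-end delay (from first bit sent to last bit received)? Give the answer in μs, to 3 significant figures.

L = 125 × 8 = 1000 bits.
Transmission delay per hop = L/R = 1000/531000000 = 1.88324 μs; 3 hops → 5.64972 μs.
Propagation delays (d/s per hop): 0.18, 122, 6.52174 μs; sum = 128.702 μs.
End-to-end = 134 μs.

134 μs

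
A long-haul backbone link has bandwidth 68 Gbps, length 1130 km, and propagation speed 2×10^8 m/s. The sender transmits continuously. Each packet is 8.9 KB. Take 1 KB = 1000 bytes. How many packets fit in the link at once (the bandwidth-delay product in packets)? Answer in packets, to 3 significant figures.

5400 packets

Propagation delay = 1130000 / 200000000 = 0.00565 s.
BDP = R × t_prop = 68000000000 × 0.00565 = 384200000 bits.
In packets of 71200 bits: 5400 packets.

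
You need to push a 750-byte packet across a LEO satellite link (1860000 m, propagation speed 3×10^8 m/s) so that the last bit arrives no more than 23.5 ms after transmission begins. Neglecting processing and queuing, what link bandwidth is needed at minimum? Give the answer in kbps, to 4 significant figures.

346.8 kbps

L = 6000 bits.
Propagation delay = 1860000 / 300000000 = 6.2 ms.
Transmission budget = 23.5 − 6.2 = 17.3 ms.
R ≥ L / t_tx = 6000 bits / 0.0173 s = 346.8 kbps.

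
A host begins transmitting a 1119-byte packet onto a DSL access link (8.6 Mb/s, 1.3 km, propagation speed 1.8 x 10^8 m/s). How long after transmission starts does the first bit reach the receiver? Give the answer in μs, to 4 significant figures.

First bit experiences only propagation delay: d/s = 1300/180000000 = 7.222 μs.

7.222 μs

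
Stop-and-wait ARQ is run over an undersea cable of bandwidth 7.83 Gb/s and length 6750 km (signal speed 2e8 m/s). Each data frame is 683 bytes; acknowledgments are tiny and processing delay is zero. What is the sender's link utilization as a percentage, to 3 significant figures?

0.00103 %

t_tx = L/R = 5464/7830000000 = 6.97829e-07 s.
t_prop = 6750000/200000000 = 0.03375 s; RTT = 0.0675 s.
Cycle = t_tx + RTT = 0.0675007 s.
Utilization = t_tx / cycle = 6.97829e-07/0.0675007 = 0.00103 %.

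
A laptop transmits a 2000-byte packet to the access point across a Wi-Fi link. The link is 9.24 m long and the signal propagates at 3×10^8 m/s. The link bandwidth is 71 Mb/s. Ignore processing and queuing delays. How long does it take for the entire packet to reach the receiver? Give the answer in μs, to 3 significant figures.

L = 2000 × 8 = 16000 bits.
Transmission delay = L/R = 16000 / 71000000 = 225.352 μs.
Propagation delay = d/s = 9.24 m / 300000000 m/s = 0.0308 μs.
Total = 225 μs.

225 μs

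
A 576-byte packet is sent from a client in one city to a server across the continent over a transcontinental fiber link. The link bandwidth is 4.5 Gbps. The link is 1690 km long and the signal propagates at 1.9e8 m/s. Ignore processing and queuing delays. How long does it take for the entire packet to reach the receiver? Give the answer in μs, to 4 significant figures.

8896 μs

L = 576 × 8 = 4608 bits.
Transmission delay = L/R = 4608 / 4500000000 = 1.024 μs.
Propagation delay = d/s = 1690000 m / 190000000 m/s = 8894.74 μs.
Total = 8896 μs.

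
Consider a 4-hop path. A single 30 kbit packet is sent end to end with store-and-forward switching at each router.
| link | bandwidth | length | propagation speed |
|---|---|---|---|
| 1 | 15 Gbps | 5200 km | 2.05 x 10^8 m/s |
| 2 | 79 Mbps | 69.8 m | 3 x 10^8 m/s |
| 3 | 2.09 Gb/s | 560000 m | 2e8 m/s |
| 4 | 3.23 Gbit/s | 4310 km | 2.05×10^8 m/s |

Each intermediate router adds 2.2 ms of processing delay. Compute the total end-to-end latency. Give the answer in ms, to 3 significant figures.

L = 30000 bits.
Transmission delays (L/R per hop): 0.002, 0.379747, 0.0143541, 0.00928793 ms; sum = 0.405389 ms.
Propagation delays (d/s per hop): 25.3659, 0.000232667, 2.8, 21.0244 ms; sum = 49.1905 ms.
Processing at 3 router(s): 3 × 2.2 ms = 6.6 ms.
End-to-end = 56.2 ms.

56.2 ms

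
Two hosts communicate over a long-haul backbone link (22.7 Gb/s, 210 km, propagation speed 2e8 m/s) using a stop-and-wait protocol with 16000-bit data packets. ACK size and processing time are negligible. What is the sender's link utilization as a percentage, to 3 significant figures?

t_tx = L/R = 16000/22700000000 = 7.04846e-07 s.
t_prop = 210000/200000000 = 0.00105 s; RTT = 0.0021 s.
Cycle = t_tx + RTT = 0.0021007 s.
Utilization = t_tx / cycle = 7.04846e-07/0.0021007 = 0.0336 %.

0.0336 %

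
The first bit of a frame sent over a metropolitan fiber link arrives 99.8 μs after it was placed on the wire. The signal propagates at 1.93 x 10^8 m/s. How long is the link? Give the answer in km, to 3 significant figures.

19.3 km

d = s × t_prop = 193000000 × 9.98e-05 = 19.3 km.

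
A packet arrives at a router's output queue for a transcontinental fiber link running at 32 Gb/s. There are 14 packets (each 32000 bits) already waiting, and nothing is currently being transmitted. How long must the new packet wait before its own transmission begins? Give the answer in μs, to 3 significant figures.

Each queued packet: L/R = 32000/32000000000 = 1 μs.
14 queued → 14 μs.
Queuing delay = 14.0 μs.

14.0 μs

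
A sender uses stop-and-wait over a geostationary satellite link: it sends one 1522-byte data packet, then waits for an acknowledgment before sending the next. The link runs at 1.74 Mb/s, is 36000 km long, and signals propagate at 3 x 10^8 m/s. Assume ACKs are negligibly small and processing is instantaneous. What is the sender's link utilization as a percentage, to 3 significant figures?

2.83 %

t_tx = L/R = 12176/1740000 = 0.0069977 s.
t_prop = 36000000/300000000 = 0.12 s; RTT = 0.24 s.
Cycle = t_tx + RTT = 0.246998 s.
Utilization = t_tx / cycle = 0.0069977/0.246998 = 2.83 %.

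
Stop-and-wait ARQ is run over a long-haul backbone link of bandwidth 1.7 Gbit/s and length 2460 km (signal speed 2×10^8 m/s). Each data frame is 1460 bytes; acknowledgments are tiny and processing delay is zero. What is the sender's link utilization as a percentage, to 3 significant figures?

0.0279 %

t_tx = L/R = 11680/1700000000 = 6.87059e-06 s.
t_prop = 2460000/200000000 = 0.0123 s; RTT = 0.0246 s.
Cycle = t_tx + RTT = 0.0246069 s.
Utilization = t_tx / cycle = 6.87059e-06/0.0246069 = 0.0279 %.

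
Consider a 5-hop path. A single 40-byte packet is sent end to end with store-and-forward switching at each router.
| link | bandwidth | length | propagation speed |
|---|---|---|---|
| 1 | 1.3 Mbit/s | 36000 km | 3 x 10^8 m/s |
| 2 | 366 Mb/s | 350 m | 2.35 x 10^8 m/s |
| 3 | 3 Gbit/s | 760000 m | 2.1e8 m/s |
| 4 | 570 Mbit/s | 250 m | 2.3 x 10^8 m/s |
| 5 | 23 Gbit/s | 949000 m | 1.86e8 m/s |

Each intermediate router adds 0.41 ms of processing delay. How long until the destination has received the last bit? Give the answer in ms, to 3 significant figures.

131 ms

L = 40 × 8 = 320 bits.
Transmission delays (L/R per hop): 0.246154, 0.000874317, 0.000106667, 0.000561404, 1.3913e-05 ms; sum = 0.24771 ms.
Propagation delays (d/s per hop): 120, 0.00148936, 3.61905, 0.00108696, 5.10215 ms; sum = 128.724 ms.
Processing at 4 router(s): 4 × 0.41 ms = 1.64 ms.
End-to-end = 131 ms.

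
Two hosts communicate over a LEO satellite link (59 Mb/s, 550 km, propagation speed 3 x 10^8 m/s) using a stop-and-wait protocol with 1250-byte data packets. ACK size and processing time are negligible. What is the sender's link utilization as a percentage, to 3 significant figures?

4.42 %

t_tx = L/R = 10000/59000000 = 0.000169492 s.
t_prop = 550000/300000000 = 0.00183333 s; RTT = 0.00366667 s.
Cycle = t_tx + RTT = 0.00383616 s.
Utilization = t_tx / cycle = 0.000169492/0.00383616 = 4.42 %.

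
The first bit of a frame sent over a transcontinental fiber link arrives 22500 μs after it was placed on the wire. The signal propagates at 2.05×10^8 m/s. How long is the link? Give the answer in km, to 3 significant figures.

4610 km

d = s × t_prop = 2.05e+08 × 0.0225 = 4610 km.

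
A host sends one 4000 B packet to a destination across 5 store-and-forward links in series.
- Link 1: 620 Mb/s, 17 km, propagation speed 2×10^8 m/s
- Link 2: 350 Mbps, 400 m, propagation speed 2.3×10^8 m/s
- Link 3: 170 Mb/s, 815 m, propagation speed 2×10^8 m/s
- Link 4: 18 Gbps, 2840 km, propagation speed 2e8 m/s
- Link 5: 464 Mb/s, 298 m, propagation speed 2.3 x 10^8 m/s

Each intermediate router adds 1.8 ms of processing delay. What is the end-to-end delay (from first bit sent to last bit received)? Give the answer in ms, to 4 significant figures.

L = 4000 × 8 = 32000 bits.
Transmission delays (L/R per hop): 0.0516129, 0.0914286, 0.188235, 0.00177778, 0.0689655 ms; sum = 0.40202 ms.
Propagation delays (d/s per hop): 0.085, 0.00173913, 0.004075, 14.2, 0.00129565 ms; sum = 14.2921 ms.
Processing at 4 router(s): 4 × 1.8 ms = 7.2 ms.
End-to-end = 21.89 ms.

21.89 ms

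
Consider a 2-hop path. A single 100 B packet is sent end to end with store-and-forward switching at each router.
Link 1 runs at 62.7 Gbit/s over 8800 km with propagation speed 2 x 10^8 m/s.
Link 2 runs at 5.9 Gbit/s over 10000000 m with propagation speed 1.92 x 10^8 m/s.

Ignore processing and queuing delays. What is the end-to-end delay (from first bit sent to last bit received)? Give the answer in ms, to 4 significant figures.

96.08 ms

L = 100 × 8 = 800 bits.
Transmission delays (L/R per hop): 1.27592e-05, 0.000135593 ms; sum = 0.000148352 ms.
Propagation delays (d/s per hop): 44, 52.0833 ms; sum = 96.0833 ms.
End-to-end = 96.08 ms.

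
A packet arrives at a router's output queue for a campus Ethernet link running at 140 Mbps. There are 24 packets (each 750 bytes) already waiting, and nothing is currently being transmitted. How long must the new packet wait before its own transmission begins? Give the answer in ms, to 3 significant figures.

Each queued packet: L/R = 6000/140000000 = 0.0428571 ms.
24 queued → 1.02857 ms.
Queuing delay = 1.03 ms.

1.03 ms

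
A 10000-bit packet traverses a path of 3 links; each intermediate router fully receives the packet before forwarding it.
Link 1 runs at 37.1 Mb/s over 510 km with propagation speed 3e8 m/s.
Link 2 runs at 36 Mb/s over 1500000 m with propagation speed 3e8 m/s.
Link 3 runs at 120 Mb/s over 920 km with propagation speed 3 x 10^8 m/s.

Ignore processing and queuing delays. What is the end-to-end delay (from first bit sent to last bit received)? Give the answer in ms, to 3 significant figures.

Transmission delays (L/R per hop): 0.269542, 0.277778, 0.0833333 ms; sum = 0.630653 ms.
Propagation delays (d/s per hop): 1.7, 5, 3.06667 ms; sum = 9.76667 ms.
End-to-end = 10.4 ms.

10.4 ms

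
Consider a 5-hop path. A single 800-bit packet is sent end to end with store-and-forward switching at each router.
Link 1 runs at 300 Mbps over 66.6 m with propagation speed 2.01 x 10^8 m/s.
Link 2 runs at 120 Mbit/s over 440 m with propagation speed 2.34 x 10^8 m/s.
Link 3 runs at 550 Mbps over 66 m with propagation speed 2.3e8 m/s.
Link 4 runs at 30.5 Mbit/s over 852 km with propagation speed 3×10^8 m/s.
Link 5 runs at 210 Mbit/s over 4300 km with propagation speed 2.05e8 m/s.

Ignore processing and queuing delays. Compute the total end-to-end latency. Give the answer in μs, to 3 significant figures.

Transmission delays (L/R per hop): 2.66667, 6.66667, 1.45455, 26.2295, 3.80952 μs; sum = 40.8269 μs.
Propagation delays (d/s per hop): 0.331343, 1.88034, 0.286957, 2840, 20975.6 μs; sum = 23818.1 μs.
End-to-end = 23900 μs.

23900 μs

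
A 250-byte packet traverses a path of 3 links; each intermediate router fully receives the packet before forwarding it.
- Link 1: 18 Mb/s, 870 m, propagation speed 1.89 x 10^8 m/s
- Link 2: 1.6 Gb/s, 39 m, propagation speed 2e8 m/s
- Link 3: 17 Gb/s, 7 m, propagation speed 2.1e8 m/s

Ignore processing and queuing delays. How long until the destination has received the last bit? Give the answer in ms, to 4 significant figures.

L = 250 × 8 = 2000 bits.
Transmission delays (L/R per hop): 0.111111, 0.00125, 0.000117647 ms; sum = 0.112479 ms.
Propagation delays (d/s per hop): 0.00460317, 0.000195, 3.33333e-05 ms; sum = 0.00483151 ms.
End-to-end = 0.1173 ms.

0.1173 ms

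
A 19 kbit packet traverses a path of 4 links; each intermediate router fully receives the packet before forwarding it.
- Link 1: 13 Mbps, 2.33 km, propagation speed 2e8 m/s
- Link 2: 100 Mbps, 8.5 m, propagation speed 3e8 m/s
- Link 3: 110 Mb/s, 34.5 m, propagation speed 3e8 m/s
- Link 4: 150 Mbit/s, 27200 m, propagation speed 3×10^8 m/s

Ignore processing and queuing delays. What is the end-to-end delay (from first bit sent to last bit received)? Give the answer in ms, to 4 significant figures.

L = 19000 bits.
Transmission delays (L/R per hop): 1.46154, 0.19, 0.172727, 0.126667 ms; sum = 1.95093 ms.
Propagation delays (d/s per hop): 0.01165, 2.83333e-05, 0.000115, 0.0906667 ms; sum = 0.10246 ms.
End-to-end = 2.053 ms.

2.053 ms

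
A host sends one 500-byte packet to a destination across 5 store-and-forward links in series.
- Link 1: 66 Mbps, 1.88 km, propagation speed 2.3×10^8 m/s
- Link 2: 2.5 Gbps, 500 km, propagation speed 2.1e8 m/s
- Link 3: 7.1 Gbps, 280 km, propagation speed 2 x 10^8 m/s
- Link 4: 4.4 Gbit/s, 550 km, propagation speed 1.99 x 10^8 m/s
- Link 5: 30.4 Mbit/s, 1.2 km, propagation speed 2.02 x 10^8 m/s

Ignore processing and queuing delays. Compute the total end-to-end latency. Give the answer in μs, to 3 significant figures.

L = 500 × 8 = 4000 bits.
Transmission delays (L/R per hop): 60.6061, 1.6, 0.56338, 0.909091, 131.579 μs; sum = 195.257 μs.
Propagation delays (d/s per hop): 8.17391, 2380.95, 1400, 2763.82, 5.94059 μs; sum = 6558.89 μs.
End-to-end = 6750 μs.

6750 μs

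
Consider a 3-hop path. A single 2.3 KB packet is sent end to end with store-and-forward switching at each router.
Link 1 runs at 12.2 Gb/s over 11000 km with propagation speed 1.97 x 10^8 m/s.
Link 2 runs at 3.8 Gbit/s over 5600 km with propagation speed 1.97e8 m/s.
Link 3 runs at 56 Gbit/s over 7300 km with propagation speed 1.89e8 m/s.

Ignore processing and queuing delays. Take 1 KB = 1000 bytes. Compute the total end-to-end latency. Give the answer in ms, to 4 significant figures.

122.9 ms

L = 18400 bits.
Transmission delays (L/R per hop): 0.0015082, 0.00484211, 0.000328571 ms; sum = 0.00667887 ms.
Propagation delays (d/s per hop): 55.8376, 28.4264, 38.6243 ms; sum = 122.888 ms.
End-to-end = 122.9 ms.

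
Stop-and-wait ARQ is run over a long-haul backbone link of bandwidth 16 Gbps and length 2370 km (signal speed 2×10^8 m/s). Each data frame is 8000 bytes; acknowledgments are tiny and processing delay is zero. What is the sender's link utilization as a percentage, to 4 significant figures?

0.01687 %

t_tx = L/R = 64000/16000000000 = 4e-06 s.
t_prop = 2370000/200000000 = 0.01185 s; RTT = 0.0237 s.
Cycle = t_tx + RTT = 0.023704 s.
Utilization = t_tx / cycle = 4e-06/0.023704 = 0.01687 %.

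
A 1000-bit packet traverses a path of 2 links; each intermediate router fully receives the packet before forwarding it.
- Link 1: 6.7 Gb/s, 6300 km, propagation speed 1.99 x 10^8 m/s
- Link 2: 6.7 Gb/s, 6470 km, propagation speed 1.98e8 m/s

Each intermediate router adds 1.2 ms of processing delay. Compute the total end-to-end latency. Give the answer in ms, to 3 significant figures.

65.5 ms

Transmission delay per hop = L/R = 1000/6700000000 = 0.000149254 ms; 2 hops → 0.000298507 ms.
Propagation delays (d/s per hop): 31.6583, 32.6768 ms; sum = 64.3351 ms.
Processing at 1 router(s): 1 × 1.2 ms = 1.2 ms.
End-to-end = 65.5 ms.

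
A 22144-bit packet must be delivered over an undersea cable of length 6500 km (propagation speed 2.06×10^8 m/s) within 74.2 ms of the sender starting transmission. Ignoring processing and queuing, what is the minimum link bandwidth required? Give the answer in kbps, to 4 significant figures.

Propagation delay = 6500000 / 206000000 = 31.5534 ms.
Transmission budget = 74.2 − 31.5534 = 42.6466 ms.
R ≥ L / t_tx = 22144 bits / 0.0426466 s = 519.2 kbps.

519.2 kbps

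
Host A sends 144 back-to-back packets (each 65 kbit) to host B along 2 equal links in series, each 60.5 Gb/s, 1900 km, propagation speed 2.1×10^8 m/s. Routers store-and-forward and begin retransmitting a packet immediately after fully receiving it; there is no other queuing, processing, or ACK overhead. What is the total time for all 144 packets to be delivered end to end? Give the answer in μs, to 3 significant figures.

18300 μs

Per-hop transmission t_tx = L/R = 65000/60500000000 = 1.07438 μs.
Per-hop propagation t_prop = 1900000/210000000 = 9047.62 μs.
Pipeline fill: first packet needs 2·t_tx to clear all hops; remaining 143 packets each add one t_tx.
Total = (2+144-1)·t_tx + 2·t_prop = 145·1.07438 + 2·9047.62 = 18300 μs.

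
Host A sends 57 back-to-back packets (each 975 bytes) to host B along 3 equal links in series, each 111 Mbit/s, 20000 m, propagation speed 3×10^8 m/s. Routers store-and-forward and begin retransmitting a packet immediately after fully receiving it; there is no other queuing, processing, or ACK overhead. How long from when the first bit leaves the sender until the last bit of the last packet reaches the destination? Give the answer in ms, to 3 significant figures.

Per-hop transmission t_tx = L/R = 7800/111000000 = 0.0702703 ms.
Per-hop propagation t_prop = 20000/300000000 = 0.0666667 ms.
Pipeline fill: first packet needs 3·t_tx to clear all hops; remaining 56 packets each add one t_tx.
Total = (3+57-1)·t_tx + 3·t_prop = 59·0.0702703 + 3·0.0666667 = 4.35 ms.

4.35 ms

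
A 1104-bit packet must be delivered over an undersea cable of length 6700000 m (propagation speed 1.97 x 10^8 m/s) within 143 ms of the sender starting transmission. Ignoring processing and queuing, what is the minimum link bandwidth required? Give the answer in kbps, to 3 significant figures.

10.1 kbps

Propagation delay = 6700000 / 197000000 = 34.0102 ms.
Transmission budget = 143 − 34.0102 = 108.99 ms.
R ≥ L / t_tx = 1104 bits / 0.10899 s = 10.1 kbps.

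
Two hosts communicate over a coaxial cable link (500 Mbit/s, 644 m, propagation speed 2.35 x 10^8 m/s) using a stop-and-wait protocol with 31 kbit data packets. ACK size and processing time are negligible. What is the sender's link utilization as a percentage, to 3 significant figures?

t_tx = L/R = 31000/500000000 = 6.2e-05 s.
t_prop = 644/235000000 = 2.74043e-06 s; RTT = 5.48085e-06 s.
Cycle = t_tx + RTT = 6.74809e-05 s.
Utilization = t_tx / cycle = 6.2e-05/6.74809e-05 = 91.9 %.

91.9 %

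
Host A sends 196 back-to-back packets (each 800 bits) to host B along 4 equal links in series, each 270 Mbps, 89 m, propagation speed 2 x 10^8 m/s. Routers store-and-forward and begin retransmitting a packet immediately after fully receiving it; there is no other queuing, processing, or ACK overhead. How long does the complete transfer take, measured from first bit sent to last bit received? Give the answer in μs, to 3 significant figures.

591 μs

Per-hop transmission t_tx = L/R = 800/270000000 = 2.96296 μs.
Per-hop propagation t_prop = 89/200000000 = 0.445 μs.
Pipeline fill: first packet needs 4·t_tx to clear all hops; remaining 195 packets each add one t_tx.
Total = (4+196-1)·t_tx + 4·t_prop = 199·2.96296 + 4·0.445 = 591 μs.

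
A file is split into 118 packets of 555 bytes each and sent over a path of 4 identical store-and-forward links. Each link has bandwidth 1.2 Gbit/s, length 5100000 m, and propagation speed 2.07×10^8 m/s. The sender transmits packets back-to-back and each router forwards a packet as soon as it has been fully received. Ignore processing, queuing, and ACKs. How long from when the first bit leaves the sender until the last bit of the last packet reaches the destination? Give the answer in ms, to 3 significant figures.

99.0 ms

Per-hop transmission t_tx = L/R = 4440/1200000000 = 0.0037 ms.
Per-hop propagation t_prop = 5100000/2.07e+08 = 24.6377 ms.
Pipeline fill: first packet needs 4·t_tx to clear all hops; remaining 117 packets each add one t_tx.
Total = (4+118-1)·t_tx + 4·t_prop = 121·0.0037 + 4·24.6377 = 99.0 ms.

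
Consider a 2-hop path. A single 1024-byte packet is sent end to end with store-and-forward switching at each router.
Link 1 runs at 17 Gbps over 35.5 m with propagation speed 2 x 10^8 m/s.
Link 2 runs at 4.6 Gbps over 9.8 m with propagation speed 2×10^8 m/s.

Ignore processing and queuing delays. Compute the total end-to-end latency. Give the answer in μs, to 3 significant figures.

L = 1024 × 8 = 8192 bits.
Transmission delays (L/R per hop): 0.481882, 1.78087 μs; sum = 2.26275 μs.
Propagation delays (d/s per hop): 0.1775, 0.049 μs; sum = 0.2265 μs.
End-to-end = 2.49 μs.

2.49 μs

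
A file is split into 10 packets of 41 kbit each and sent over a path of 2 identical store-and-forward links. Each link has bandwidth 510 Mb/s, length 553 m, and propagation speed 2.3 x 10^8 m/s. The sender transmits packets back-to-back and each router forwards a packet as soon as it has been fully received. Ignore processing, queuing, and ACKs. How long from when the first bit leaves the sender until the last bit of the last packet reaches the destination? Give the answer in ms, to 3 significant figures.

Per-hop transmission t_tx = L/R = 41000/510000000 = 0.0803922 ms.
Per-hop propagation t_prop = 553/2.3e+08 = 0.00240435 ms.
Pipeline fill: first packet needs 2·t_tx to clear all hops; remaining 9 packets each add one t_tx.
Total = (2+10-1)·t_tx + 2·t_prop = 11·0.0803922 + 2·0.00240435 = 0.889 ms.

0.889 ms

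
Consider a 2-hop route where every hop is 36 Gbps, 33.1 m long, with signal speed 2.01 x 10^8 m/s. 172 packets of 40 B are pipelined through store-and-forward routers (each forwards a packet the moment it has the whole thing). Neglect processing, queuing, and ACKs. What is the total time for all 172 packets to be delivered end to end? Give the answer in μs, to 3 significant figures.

Per-hop transmission t_tx = L/R = 320/36000000000 = 0.00888889 μs.
Per-hop propagation t_prop = 33.1/2.01e+08 = 0.164677 μs.
Pipeline fill: first packet needs 2·t_tx to clear all hops; remaining 171 packets each add one t_tx.
Total = (2+172-1)·t_tx + 2·t_prop = 173·0.00888889 + 2·0.164677 = 1.87 μs.

1.87 μs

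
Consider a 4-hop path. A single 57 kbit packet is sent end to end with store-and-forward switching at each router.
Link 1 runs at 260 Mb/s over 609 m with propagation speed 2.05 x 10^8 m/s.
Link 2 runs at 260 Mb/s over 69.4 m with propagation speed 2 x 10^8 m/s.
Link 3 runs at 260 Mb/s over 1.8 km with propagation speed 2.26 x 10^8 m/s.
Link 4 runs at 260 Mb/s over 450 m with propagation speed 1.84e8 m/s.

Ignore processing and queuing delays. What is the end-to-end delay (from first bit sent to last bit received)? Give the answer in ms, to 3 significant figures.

0.891 ms

L = 57000 bits.
Transmission delay per hop = L/R = 57000/260000000 = 0.219231 ms; 4 hops → 0.876923 ms.
Propagation delays (d/s per hop): 0.00297073, 0.000347, 0.0079646, 0.00244565 ms; sum = 0.013728 ms.
End-to-end = 0.891 ms.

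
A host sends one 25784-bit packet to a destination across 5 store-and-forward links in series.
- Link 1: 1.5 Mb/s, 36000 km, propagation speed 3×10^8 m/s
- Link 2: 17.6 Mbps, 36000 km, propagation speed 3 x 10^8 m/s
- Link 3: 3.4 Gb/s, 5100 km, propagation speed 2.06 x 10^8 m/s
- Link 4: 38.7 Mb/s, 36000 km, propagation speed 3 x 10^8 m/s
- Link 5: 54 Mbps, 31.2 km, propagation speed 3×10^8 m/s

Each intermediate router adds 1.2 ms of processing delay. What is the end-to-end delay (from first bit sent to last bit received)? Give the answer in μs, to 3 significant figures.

Transmission delays (L/R per hop): 17189.3, 1465, 7.58353, 666.253, 477.481 μs; sum = 19805.7 μs.
Propagation delays (d/s per hop): 120000, 120000, 24757.3, 120000, 104 μs; sum = 384861 μs.
Processing at 4 router(s): 4 × 1.2 ms = 4800 μs.
End-to-end = 409000 μs.

409000 μs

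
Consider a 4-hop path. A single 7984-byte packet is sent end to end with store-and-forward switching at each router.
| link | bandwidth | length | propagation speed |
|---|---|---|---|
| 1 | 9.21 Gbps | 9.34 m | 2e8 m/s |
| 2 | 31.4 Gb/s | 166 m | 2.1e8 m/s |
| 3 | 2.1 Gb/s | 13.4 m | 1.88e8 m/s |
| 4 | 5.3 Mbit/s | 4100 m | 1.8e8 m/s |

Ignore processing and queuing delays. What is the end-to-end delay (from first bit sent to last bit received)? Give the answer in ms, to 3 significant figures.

L = 7984 × 8 = 63872 bits.
Transmission delays (L/R per hop): 0.00693507, 0.00203414, 0.0304152, 12.0513 ms; sum = 12.0907 ms.
Propagation delays (d/s per hop): 4.67e-05, 0.000790476, 7.12766e-05, 0.0227778 ms; sum = 0.0236862 ms.
End-to-end = 12.1 ms.

12.1 ms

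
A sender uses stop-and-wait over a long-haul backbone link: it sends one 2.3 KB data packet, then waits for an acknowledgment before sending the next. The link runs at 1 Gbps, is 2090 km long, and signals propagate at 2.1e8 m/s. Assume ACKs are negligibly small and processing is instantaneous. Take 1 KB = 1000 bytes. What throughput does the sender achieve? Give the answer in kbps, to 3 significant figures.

924 kbps

t_tx = L/R = 18400/1000000000 = 1.84e-05 s.
t_prop = 2090000/210000000 = 0.00995238 s; RTT = 0.0199048 s.
Cycle = t_tx + RTT = 0.0199232 s.
Throughput = L / cycle = 18400 / 0.0199232 = 924 kbps.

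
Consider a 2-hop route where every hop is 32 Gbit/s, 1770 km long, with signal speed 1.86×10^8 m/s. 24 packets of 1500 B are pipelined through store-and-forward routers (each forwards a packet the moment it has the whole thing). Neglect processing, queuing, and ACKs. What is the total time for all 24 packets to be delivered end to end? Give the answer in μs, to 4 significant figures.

Per-hop transmission t_tx = L/R = 12000/32000000000 = 0.375 μs.
Per-hop propagation t_prop = 1770000/186000000 = 9516.13 μs.
Pipeline fill: first packet needs 2·t_tx to clear all hops; remaining 23 packets each add one t_tx.
Total = (2+24-1)·t_tx + 2·t_prop = 25·0.375 + 2·9516.13 = 19040 μs.

19040 μs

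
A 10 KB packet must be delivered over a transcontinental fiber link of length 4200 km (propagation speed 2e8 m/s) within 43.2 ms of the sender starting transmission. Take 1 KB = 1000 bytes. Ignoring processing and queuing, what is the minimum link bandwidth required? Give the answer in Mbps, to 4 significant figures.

3.604 Mbps

L = 80000 bits.
Propagation delay = 4200000 / 200000000 = 21 ms.
Transmission budget = 43.2 − 21 = 22.2 ms.
R ≥ L / t_tx = 80000 bits / 0.0222 s = 3.604 Mbps.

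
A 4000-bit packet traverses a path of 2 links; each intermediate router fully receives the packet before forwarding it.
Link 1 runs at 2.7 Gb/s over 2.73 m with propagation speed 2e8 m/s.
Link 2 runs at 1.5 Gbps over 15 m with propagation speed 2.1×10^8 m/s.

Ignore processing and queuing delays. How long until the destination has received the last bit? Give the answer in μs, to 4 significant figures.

Transmission delays (L/R per hop): 1.48148, 2.66667 μs; sum = 4.14815 μs.
Propagation delays (d/s per hop): 0.01365, 0.0714286 μs; sum = 0.0850786 μs.
End-to-end = 4.233 μs.

4.233 μs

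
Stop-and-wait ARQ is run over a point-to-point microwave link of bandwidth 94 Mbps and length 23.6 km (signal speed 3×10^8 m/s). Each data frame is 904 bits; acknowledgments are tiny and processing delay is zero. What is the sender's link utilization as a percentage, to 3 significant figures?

t_tx = L/R = 904/94000000 = 9.61702e-06 s.
t_prop = 23600/300000000 = 7.86667e-05 s; RTT = 0.000157333 s.
Cycle = t_tx + RTT = 0.00016695 s.
Utilization = t_tx / cycle = 9.61702e-06/0.00016695 = 5.76 %.

5.76 %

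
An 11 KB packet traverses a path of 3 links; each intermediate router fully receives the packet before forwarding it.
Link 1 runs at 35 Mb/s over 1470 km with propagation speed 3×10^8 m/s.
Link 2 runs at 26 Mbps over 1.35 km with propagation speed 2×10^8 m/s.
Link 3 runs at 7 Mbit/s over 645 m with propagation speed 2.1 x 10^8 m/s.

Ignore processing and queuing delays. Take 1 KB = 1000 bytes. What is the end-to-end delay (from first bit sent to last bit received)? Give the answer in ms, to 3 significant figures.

23.4 ms

L = 88000 bits.
Transmission delays (L/R per hop): 2.51429, 3.38462, 12.5714 ms; sum = 18.4703 ms.
Propagation delays (d/s per hop): 4.9, 0.00675, 0.00307143 ms; sum = 4.90982 ms.
End-to-end = 23.4 ms.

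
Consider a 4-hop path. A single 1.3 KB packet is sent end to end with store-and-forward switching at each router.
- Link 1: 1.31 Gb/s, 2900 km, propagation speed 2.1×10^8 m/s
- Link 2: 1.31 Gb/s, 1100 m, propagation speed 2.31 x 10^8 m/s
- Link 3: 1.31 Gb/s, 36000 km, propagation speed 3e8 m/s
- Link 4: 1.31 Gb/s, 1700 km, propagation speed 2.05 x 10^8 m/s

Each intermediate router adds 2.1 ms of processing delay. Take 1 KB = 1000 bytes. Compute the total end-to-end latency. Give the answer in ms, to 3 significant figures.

148 ms

L = 10400 bits.
Transmission delay per hop = L/R = 10400/1310000000 = 0.00793893 ms; 4 hops → 0.0317557 ms.
Propagation delays (d/s per hop): 13.8095, 0.0047619, 120, 8.29268 ms; sum = 142.107 ms.
Processing at 3 router(s): 3 × 2.1 ms = 6.3 ms.
End-to-end = 148 ms.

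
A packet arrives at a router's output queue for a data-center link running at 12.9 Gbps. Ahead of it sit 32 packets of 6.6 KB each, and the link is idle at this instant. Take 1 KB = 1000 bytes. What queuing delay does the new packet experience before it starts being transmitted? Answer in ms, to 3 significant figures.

0.131 ms

Each queued packet: L/R = 52800/12900000000 = 0.00409302 ms.
32 queued → 0.130977 ms.
Queuing delay = 0.131 ms.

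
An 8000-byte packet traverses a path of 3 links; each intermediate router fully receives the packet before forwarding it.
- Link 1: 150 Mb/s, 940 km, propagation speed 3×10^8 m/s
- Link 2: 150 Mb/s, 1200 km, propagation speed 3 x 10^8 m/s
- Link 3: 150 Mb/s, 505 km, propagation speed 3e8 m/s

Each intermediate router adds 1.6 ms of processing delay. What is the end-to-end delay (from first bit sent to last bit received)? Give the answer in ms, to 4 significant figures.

L = 8000 × 8 = 64000 bits.
Transmission delay per hop = L/R = 64000/150000000 = 0.426667 ms; 3 hops → 1.28 ms.
Propagation delays (d/s per hop): 3.13333, 4, 1.68333 ms; sum = 8.81667 ms.
Processing at 2 router(s): 2 × 1.6 ms = 3.2 ms.
End-to-end = 13.30 ms.

13.30 ms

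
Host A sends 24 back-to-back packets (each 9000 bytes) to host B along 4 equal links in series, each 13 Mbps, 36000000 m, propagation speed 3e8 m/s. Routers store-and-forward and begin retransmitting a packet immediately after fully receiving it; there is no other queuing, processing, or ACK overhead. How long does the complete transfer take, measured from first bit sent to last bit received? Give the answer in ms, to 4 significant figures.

Per-hop transmission t_tx = L/R = 72000/13000000 = 5.53846 ms.
Per-hop propagation t_prop = 36000000/300000000 = 120 ms.
Pipeline fill: first packet needs 4·t_tx to clear all hops; remaining 23 packets each add one t_tx.
Total = (4+24-1)·t_tx + 4·t_prop = 27·5.53846 + 4·120 = 629.5 ms.

629.5 ms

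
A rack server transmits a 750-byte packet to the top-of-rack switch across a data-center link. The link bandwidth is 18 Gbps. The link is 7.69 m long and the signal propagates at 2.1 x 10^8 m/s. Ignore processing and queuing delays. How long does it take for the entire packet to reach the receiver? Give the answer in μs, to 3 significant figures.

L = 750 × 8 = 6000 bits.
Transmission delay = L/R = 6000 / 18000000000 = 0.333333 μs.
Propagation delay = d/s = 7.69 m / 210000000 m/s = 0.036619 μs.
Total = 0.370 μs.

0.370 μs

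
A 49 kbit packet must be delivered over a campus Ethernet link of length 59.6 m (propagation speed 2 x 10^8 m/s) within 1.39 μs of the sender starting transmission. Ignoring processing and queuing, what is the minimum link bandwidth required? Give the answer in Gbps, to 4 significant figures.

Propagation delay = 59.6 / 200000000 = 0.298 μs.
Transmission budget = 1.39 − 0.298 = 1.092 μs.
R ≥ L / t_tx = 49000 bits / 1.092e-06 s = 44.87 Gbps.

44.87 Gbps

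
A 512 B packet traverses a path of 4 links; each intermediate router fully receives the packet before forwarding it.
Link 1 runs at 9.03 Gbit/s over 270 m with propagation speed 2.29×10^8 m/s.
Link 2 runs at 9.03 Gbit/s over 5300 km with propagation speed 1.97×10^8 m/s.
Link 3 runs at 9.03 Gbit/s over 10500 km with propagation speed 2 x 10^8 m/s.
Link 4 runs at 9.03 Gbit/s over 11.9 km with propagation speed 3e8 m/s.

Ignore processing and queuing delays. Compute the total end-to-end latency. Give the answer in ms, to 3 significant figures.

79.4 ms

L = 512 × 8 = 4096 bits.
Transmission delay per hop = L/R = 4096/9030000000 = 0.000453599 ms; 4 hops → 0.0018144 ms.
Propagation delays (d/s per hop): 0.00117904, 26.9036, 52.5, 0.0396667 ms; sum = 79.4444 ms.
End-to-end = 79.4 ms.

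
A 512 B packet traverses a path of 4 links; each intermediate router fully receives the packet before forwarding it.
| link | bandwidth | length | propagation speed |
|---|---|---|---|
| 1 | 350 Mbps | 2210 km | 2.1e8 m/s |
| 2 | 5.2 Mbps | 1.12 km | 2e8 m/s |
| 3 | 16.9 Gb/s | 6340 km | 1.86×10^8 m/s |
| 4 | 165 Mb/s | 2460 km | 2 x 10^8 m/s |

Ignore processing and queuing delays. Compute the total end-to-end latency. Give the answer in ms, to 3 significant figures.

57.7 ms

L = 512 × 8 = 4096 bits.
Transmission delays (L/R per hop): 0.0117029, 0.787692, 0.000242367, 0.0248242 ms; sum = 0.824462 ms.
Propagation delays (d/s per hop): 10.5238, 0.0056, 34.086, 12.3 ms; sum = 56.9154 ms.
End-to-end = 57.7 ms.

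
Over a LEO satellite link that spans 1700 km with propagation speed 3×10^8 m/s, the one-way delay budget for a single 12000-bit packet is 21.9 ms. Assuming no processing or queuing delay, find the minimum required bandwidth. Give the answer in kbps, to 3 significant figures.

Propagation delay = 1700000 / 300000000 = 5.66667 ms.
Transmission budget = 21.9 − 5.66667 = 16.2333 ms.
R ≥ L / t_tx = 12000 bits / 0.0162333 s = 739 kbps.

739 kbps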